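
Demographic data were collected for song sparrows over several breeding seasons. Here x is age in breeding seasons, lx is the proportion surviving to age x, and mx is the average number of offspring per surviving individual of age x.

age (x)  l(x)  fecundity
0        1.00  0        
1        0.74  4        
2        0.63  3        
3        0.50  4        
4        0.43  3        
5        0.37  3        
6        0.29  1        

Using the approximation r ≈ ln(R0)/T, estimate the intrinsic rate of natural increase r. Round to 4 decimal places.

0.8542

R0 = Σ lx·mx = 0 + 2.96 + 1.89 + 2 + 1.29 + 1.11 + 0.29 = 9.54
Σ x·lx·mx = 25.19; T = 25.19/9.54 = 2.64046…
r ≈ ln(R0)/T = ln(9.54)/2.64046… = 0.854204… → 0.8542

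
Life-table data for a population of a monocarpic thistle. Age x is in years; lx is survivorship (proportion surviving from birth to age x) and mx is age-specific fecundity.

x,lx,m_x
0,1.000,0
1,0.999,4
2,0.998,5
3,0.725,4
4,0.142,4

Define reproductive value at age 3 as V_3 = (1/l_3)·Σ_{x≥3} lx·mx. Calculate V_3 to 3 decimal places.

lx·mx for x ≥ 3: 2.9, 0.568 → sum = 3.468
V_3 = 3.468 / l_3 = 3.468 / 0.725 = 4.783448… → 4.783

4.783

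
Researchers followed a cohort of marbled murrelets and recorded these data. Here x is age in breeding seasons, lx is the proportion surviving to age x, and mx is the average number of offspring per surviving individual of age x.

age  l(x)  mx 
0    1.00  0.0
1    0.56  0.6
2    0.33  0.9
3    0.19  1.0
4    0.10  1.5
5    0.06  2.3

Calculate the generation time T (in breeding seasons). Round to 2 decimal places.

2.51

lx·mx: 0, 0.336, 0.297, 0.19, 0.15, 0.138 → R0 = 1.111
x·lx·mx: 0, 0.336, 0.594, 0.57, 0.6, 0.69 → Σ = 2.79
T = 2.79 / 1.111 = 2.511251… → 2.51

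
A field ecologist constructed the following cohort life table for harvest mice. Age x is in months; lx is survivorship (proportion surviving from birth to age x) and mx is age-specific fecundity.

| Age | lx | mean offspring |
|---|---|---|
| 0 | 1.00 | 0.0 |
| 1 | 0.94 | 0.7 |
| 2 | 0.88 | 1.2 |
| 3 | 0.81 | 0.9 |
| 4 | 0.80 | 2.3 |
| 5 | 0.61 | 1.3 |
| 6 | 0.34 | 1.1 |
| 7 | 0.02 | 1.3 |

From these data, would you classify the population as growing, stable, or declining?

growing

R0 = Σ lx·mx = 0 + 0.658 + 1.056 + 0.729 + 1.84 + 0.793 + 0.374 + 0.026 = 5.476
R0 > 1, so the population is growing.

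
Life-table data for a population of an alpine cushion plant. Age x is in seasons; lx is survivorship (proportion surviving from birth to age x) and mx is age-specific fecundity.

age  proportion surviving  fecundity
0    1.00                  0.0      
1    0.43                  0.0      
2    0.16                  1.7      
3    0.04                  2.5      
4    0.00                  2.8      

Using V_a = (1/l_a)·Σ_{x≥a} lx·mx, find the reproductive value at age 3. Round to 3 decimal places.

lx·mx for x ≥ 3: 0.1, 0 → sum = 0.1
V_3 = 0.1 / l_3 = 0.1 / 0.04 = 2.5 → 2.500

2.500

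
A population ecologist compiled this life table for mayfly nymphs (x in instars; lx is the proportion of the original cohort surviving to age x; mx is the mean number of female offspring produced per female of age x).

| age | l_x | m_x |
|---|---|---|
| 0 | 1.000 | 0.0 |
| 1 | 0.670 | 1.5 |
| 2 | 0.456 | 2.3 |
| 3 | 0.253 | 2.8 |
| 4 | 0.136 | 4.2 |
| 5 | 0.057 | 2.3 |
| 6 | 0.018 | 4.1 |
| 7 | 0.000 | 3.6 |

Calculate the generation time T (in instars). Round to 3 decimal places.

lx·mx: 0, 1.005, 1.0488, 0.7084, 0.5712, 0.1311, 0.0738, 0 → R0 = 3.5383
x·lx·mx: 0, 1.005, 2.0976, 2.1252, 2.2848, 0.6555, 0.4428, 0 → Σ = 8.6109
T = 8.6109 / 3.5383 = 2.433626… → 2.434

2.434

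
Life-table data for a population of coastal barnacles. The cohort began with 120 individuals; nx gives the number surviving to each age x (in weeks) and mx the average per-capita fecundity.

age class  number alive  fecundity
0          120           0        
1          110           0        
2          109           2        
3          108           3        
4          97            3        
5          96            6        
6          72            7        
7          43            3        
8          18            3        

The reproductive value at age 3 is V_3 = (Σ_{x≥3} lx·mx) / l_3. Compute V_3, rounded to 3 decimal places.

17.389

lx = nx/n0 = nx/120: 1, 0.91667…, 0.90833…, 0.9, 0.80833…, 0.8, 0.6, 0.35833…, 0.15
lx·mx for x ≥ 3: 2.7, 2.425…, 4.8, 4.2, 1.075…, 0.45 → sum = 15.65…
V_3 = 15.65… / l_3 = 15.65… / 0.9 = 17.388889… → 17.389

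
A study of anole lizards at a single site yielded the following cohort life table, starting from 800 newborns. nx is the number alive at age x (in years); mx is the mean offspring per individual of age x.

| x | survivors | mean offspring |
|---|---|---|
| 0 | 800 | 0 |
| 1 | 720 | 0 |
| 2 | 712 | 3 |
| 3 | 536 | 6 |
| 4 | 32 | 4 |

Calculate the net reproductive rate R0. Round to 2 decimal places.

lx = nx/n0 = nx/800: 1, 0.9, 0.89, 0.67, 0.04
lx·mx by age: 0, 0, 2.67, 4.02, 0.16
R0 = Σ lx·mx = 6.85 → 6.85

6.85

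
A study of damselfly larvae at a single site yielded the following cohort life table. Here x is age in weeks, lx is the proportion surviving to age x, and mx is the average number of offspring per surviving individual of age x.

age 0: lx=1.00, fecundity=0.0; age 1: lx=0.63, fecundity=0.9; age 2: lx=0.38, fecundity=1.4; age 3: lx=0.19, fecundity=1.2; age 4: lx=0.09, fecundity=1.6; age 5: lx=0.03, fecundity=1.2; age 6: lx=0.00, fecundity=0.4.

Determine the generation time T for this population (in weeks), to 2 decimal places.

2.04

lx·mx: 0, 0.567, 0.532, 0.228, 0.144, 0.036, 0 → R0 = 1.507
x·lx·mx: 0, 0.567, 1.064, 0.684, 0.576, 0.18, 0 → Σ = 3.071
T = 3.071 / 1.507 = 2.037823… → 2.04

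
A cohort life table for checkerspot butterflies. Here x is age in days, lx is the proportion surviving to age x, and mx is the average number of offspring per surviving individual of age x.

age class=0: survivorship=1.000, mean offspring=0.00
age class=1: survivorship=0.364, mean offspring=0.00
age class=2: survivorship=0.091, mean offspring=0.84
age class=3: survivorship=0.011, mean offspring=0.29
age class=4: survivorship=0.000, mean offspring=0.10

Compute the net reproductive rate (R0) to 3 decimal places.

lx·mx by age: 0, 0, 0.07644, 0.00319, 0
R0 = Σ lx·mx = 0.07963 → 0.080

0.080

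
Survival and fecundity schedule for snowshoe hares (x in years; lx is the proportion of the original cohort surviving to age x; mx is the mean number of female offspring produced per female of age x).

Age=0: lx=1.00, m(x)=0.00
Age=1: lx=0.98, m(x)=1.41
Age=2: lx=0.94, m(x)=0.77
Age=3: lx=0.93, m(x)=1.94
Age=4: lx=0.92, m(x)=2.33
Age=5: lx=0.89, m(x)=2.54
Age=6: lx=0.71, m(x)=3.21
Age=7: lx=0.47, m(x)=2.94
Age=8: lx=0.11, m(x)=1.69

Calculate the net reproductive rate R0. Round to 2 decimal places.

12.16

lx·mx by age: 0, 1.3818, 0.7238, 1.8042, 2.1436, 2.2606, 2.2791, 1.3818, 0.1859
R0 = Σ lx·mx = 12.1608 → 12.16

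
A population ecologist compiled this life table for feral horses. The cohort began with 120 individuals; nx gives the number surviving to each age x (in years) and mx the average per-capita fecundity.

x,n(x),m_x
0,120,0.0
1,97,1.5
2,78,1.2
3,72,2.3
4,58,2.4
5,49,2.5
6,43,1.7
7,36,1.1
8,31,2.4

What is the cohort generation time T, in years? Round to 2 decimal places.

lx = nx/n0 = nx/120: 1, 0.80833…, 0.65, 0.6, 0.48333…, 0.40833…, 0.35833…, 0.3, 0.25833…
lx·mx: 0, 1.2125…, 0.78, 1.38, 1.16…, 1.020833…, 0.609167…, 0.33, 0.62… → R0 = 7.1125…
x·lx·mx: 0, 1.2125…, 1.56, 4.14, 4.64…, 5.104167…, 3.655…, 2.31, 4.96… → Σ = 27.581667…
T = 27.581667… / 7.1125… = 3.877914… → 3.88

3.88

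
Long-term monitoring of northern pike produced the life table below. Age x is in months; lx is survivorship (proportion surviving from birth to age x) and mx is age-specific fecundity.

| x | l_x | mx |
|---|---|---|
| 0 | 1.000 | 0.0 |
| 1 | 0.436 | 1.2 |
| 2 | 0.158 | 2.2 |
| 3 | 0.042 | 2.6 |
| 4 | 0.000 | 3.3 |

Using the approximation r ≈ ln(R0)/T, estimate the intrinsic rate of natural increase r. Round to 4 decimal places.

-0.0128

R0 = Σ lx·mx = 0 + 0.5232 + 0.3476 + 0.1092 + 0 = 0.98
Σ x·lx·mx = 1.546; T = 1.546/0.98 = 1.57755…
r ≈ ln(R0)/T = ln(0.98)/1.57755… = -0.012806… → -0.0128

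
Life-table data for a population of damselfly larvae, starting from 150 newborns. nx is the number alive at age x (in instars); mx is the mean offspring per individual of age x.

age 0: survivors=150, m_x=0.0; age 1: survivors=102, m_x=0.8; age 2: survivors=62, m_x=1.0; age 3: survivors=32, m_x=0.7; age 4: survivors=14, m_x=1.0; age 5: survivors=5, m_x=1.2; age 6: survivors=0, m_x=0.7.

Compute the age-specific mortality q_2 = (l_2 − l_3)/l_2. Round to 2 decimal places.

0.48

lx = nx/n0 = nx/150: 1, 0.68, 0.41333…, 0.21333…, 0.09333…, 0.03333…, 0
q_2 = (l_2 − l_3) / l_2 = (0.413333… − 0.213333…) / 0.413333…
     = 0.2… / 0.413333… = 0.483871… → 0.48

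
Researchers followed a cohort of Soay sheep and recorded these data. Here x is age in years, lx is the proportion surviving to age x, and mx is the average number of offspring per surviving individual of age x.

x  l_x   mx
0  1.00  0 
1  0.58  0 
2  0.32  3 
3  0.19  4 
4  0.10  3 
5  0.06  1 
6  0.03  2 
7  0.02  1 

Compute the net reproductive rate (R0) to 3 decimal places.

lx·mx by age: 0, 0, 0.96, 0.76, 0.3, 0.06, 0.06, 0.02
R0 = Σ lx·mx = 2.16 → 2.160

2.160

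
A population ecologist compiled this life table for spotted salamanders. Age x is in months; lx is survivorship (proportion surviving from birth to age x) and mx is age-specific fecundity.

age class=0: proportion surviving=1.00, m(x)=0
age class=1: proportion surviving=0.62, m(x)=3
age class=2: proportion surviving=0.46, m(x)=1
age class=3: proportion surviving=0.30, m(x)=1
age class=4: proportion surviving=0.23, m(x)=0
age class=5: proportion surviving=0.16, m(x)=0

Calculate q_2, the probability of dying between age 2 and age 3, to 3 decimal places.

q_2 = (l_2 − l_3) / l_2 = (0.46 − 0.3) / 0.46
     = 0.16 / 0.46 = 0.347826… → 0.348

0.348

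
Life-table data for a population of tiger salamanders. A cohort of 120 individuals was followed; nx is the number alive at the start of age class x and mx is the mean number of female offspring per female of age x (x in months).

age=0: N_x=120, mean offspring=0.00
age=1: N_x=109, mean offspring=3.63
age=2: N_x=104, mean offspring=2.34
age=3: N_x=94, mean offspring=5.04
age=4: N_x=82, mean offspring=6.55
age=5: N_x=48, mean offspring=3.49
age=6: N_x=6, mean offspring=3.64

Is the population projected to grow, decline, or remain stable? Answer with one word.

lx = nx/n0 = nx/120: 1, 0.90833…, 0.86667…, 0.78333…, 0.68333…, 0.4, 0.05
R0 = Σ lx·mx = 0 + 3.29725… + 2.028… + 3.948… + 4.475833… + 1.396 + 0.182 = 15.327083…
R0 > 1, so the population is growing.

growing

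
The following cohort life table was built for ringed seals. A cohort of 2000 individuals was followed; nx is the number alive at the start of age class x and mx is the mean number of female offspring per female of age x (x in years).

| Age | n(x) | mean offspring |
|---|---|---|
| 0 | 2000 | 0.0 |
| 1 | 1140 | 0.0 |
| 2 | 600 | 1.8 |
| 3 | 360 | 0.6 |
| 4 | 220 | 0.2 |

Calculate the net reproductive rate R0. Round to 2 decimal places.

lx = nx/n0 = nx/2000: 1, 0.57, 0.3, 0.18, 0.11
lx·mx by age: 0, 0, 0.54, 0.108, 0.022
R0 = Σ lx·mx = 0.67 → 0.67

0.67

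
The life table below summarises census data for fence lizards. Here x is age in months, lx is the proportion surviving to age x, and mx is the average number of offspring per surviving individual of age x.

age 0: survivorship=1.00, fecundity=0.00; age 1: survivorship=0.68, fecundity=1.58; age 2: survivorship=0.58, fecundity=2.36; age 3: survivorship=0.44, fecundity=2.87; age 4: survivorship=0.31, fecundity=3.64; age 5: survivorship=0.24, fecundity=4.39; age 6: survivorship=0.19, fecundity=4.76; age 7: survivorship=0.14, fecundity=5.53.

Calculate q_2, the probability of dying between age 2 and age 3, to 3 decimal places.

q_2 = (l_2 − l_3) / l_2 = (0.58 − 0.44) / 0.58
     = 0.14 / 0.58 = 0.241379… → 0.241

0.241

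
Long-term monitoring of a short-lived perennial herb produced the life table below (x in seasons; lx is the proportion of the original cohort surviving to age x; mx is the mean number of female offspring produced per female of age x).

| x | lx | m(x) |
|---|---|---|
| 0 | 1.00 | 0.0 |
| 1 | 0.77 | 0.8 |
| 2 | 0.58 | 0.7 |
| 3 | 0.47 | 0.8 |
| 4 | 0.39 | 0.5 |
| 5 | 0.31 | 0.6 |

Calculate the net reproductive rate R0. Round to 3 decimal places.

lx·mx by age: 0, 0.616, 0.406, 0.376, 0.195, 0.186
R0 = Σ lx·mx = 1.779 → 1.779

1.779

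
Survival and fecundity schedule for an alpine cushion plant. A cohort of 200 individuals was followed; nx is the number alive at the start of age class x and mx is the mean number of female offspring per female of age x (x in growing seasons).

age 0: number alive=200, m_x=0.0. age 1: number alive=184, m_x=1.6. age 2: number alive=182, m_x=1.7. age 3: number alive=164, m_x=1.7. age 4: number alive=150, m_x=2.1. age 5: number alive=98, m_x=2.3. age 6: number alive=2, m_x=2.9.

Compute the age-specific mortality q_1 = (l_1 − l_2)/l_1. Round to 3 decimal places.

0.011

lx = nx/n0 = nx/200: 1, 0.92, 0.91, 0.82, 0.75, 0.49, 0.01
q_1 = (l_1 − l_2) / l_1 = (0.92 − 0.91) / 0.92
     = 0.01 / 0.92 = 0.01087… → 0.011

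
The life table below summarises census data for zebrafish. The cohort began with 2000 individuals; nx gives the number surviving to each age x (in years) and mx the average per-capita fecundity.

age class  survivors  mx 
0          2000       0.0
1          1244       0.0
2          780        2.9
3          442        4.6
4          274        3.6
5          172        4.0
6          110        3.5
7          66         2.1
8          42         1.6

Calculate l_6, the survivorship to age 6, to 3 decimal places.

l_6 = n_6/n_0 = 110/2000 = 0.055 → 0.055

0.055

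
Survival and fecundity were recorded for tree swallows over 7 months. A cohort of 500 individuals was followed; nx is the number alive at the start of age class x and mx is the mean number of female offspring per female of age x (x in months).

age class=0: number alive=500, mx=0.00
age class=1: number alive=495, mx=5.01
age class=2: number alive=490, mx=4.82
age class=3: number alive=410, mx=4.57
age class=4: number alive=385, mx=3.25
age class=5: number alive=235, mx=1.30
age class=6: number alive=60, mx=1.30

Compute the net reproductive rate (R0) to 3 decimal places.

lx = nx/n0 = nx/500: 1, 0.99, 0.98, 0.82, 0.77, 0.47, 0.12
lx·mx by age: 0, 4.9599, 4.7236, 3.7474, 2.5025, 0.611, 0.156
R0 = Σ lx·mx = 16.7004 → 16.700

16.700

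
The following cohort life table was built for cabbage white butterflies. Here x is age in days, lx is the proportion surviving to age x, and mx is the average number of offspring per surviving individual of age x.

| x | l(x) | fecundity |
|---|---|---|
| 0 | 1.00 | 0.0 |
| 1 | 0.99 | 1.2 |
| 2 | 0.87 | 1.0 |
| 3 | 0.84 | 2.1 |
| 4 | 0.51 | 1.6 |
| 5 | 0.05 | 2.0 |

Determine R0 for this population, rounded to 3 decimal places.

4.738

lx·mx by age: 0, 1.188, 0.87, 1.764, 0.816, 0.1
R0 = Σ lx·mx = 4.738 → 4.738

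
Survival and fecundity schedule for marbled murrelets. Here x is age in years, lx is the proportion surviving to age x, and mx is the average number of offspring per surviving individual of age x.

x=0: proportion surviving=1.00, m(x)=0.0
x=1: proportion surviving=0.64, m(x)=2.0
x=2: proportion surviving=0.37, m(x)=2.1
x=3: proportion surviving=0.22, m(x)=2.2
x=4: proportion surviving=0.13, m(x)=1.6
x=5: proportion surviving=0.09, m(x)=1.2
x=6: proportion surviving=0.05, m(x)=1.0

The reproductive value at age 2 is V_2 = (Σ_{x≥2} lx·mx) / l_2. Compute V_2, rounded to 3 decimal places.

lx·mx for x ≥ 2: 0.777, 0.484, 0.208, 0.108, 0.05 → sum = 1.627
V_2 = 1.627 / l_2 = 1.627 / 0.37 = 4.397297… → 4.397

4.397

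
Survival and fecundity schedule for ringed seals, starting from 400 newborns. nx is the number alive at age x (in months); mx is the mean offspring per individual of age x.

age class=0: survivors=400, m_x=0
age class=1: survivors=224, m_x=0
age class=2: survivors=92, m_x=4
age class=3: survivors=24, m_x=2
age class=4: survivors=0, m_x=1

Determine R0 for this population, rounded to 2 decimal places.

lx = nx/n0 = nx/400: 1, 0.56, 0.23, 0.06, 0
lx·mx by age: 0, 0, 0.92, 0.12, 0
R0 = Σ lx·mx = 1.04 → 1.04

1.04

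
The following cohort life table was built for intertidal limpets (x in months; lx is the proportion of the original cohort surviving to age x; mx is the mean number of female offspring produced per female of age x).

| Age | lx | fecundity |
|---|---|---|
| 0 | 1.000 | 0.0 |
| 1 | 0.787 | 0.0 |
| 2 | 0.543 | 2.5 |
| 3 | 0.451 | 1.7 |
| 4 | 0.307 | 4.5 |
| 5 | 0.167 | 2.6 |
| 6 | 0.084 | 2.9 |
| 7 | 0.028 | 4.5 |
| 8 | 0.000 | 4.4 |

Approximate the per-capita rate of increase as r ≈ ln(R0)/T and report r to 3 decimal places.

R0 = Σ lx·mx = 0 + 0 + 1.3575 + 0.7667 + 1.3815 + 0.4342 + 0.2436 + 0.126 + 0 = 4.3095
Σ x·lx·mx = 15.0557; T = 15.0557/4.3095 = 3.49361…
r ≈ ln(R0)/T = ln(4.3095)/3.49361… = 0.41814… → 0.418

0.418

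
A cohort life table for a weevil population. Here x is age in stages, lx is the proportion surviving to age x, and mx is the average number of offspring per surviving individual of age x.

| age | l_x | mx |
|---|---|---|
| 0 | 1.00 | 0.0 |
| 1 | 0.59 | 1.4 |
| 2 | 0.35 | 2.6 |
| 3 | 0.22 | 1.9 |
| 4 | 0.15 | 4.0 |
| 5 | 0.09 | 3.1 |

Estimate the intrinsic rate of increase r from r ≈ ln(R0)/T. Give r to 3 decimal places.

R0 = Σ lx·mx = 0 + 0.826 + 0.91 + 0.418 + 0.6 + 0.279 = 3.033
Σ x·lx·mx = 7.695; T = 7.695/3.033 = 2.53709…
r ≈ ln(R0)/T = ln(3.033)/2.53709… = 0.43733… → 0.437

0.437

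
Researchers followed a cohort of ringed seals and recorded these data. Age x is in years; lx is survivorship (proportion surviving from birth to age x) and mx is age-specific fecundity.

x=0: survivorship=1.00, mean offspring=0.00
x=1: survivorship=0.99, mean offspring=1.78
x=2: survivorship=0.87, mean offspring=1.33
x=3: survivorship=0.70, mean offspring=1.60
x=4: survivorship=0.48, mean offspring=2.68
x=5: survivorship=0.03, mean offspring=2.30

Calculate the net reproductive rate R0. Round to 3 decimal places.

5.395

lx·mx by age: 0, 1.7622, 1.1571, 1.12, 1.2864, 0.069
R0 = Σ lx·mx = 5.3947 → 5.395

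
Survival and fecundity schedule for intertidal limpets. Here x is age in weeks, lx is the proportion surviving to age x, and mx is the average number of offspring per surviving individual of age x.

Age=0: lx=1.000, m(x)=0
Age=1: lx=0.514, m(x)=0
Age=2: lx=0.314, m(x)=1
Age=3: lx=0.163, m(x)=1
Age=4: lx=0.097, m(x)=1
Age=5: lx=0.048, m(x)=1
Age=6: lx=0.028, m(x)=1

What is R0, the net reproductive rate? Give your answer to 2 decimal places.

0.65

lx·mx by age: 0, 0, 0.314, 0.163, 0.097, 0.048, 0.028
R0 = Σ lx·mx = 0.65 → 0.65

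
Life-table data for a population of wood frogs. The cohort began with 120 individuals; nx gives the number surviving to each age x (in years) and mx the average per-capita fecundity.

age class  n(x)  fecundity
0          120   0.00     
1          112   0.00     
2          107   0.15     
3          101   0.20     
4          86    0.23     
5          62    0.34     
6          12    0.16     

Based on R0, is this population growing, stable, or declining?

lx = nx/n0 = nx/120: 1, 0.93333…, 0.89167…, 0.84167…, 0.71667…, 0.51667…, 0.1
R0 = Σ lx·mx = 0 + 0 + 0.13375… + 0.168333… + 0.164833… + 0.175667… + 0.016 = 0.658583…
R0 < 1, so the population is declining.

declining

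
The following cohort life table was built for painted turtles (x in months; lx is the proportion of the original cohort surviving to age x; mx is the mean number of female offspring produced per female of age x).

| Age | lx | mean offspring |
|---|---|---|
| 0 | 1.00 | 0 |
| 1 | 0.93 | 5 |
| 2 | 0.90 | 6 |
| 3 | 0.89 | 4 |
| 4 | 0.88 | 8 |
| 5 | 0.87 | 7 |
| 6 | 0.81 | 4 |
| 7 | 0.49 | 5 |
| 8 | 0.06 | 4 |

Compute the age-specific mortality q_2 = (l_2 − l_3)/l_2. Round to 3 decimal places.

q_2 = (l_2 − l_3) / l_2 = (0.9 − 0.89) / 0.9
     = 0.01 / 0.9 = 0.011111… → 0.011

0.011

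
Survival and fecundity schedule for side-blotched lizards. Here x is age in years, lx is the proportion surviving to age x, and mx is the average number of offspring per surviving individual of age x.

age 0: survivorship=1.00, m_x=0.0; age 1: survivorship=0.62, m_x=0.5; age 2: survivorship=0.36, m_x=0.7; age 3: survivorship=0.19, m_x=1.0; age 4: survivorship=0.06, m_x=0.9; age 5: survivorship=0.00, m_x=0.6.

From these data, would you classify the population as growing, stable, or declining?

declining

R0 = Σ lx·mx = 0 + 0.31 + 0.252 + 0.19 + 0.054 + 0 = 0.806
R0 < 1, so the population is declining.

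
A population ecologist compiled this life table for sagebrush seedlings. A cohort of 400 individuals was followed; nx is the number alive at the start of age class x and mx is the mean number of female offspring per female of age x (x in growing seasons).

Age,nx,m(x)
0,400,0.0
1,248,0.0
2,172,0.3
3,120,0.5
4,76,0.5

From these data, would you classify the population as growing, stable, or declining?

lx = nx/n0 = nx/400: 1, 0.62, 0.43, 0.3, 0.19
R0 = Σ lx·mx = 0 + 0 + 0.129 + 0.15 + 0.095 = 0.374
R0 < 1, so the population is declining.

declining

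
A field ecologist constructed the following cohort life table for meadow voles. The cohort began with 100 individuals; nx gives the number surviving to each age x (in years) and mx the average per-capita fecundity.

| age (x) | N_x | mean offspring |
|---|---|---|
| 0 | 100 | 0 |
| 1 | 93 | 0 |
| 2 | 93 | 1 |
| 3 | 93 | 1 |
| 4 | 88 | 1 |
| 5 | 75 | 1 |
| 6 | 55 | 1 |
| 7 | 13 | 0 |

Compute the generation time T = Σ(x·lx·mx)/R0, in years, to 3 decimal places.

3.767

lx = nx/n0 = nx/100: 1, 0.93, 0.93, 0.93, 0.88, 0.75, 0.55, 0.13
lx·mx: 0, 0, 0.93, 0.93, 0.88, 0.75, 0.55, 0 → R0 = 4.04
x·lx·mx: 0, 0, 1.86, 2.79, 3.52, 3.75, 3.3, 0 → Σ = 15.22
T = 15.22 / 4.04 = 3.767327… → 3.767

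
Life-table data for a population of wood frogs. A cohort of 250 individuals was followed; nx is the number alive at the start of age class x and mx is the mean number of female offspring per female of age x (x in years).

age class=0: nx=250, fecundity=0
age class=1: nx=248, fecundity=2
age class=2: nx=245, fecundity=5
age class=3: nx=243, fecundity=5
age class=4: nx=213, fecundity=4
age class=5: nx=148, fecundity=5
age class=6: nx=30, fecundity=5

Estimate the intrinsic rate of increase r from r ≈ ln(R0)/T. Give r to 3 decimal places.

lx = nx/n0 = nx/250: 1, 0.992, 0.98, 0.972, 0.852, 0.592, 0.12
R0 = Σ lx·mx = 0 + 1.984 + 4.9 + 4.86 + 3.408 + 2.96 + 0.6 = 18.712
Σ x·lx·mx = 58.396; T = 58.396/18.712 = 3.12078…
r ≈ ln(R0)/T = ln(18.712)/3.12078… = 0.9386… → 0.939

0.939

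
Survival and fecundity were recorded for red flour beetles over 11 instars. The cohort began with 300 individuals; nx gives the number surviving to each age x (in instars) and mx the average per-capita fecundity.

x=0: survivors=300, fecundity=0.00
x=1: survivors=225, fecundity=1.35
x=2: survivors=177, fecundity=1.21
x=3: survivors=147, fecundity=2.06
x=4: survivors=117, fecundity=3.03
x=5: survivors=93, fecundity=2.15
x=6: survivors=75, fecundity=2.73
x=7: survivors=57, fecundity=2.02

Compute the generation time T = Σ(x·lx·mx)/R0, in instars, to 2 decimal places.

lx = nx/n0 = nx/300: 1, 0.75, 0.59, 0.49, 0.39, 0.31, 0.25, 0.19
lx·mx: 0, 1.0125, 0.7139, 1.0094, 1.1817, 0.6665, 0.6825, 0.3838 → R0 = 5.6503
x·lx·mx: 0, 1.0125, 1.4278, 3.0282, 4.7268, 3.3325, 4.095, 2.6866 → Σ = 20.3094
T = 20.3094 / 5.6503 = 3.594393… → 3.59

3.59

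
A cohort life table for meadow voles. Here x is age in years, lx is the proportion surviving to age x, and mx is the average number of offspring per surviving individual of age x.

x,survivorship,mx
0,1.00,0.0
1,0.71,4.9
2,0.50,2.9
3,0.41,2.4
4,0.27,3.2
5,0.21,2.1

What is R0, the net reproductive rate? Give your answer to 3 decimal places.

lx·mx by age: 0, 3.479, 1.45, 0.984, 0.864, 0.441
R0 = Σ lx·mx = 7.218 → 7.218

7.218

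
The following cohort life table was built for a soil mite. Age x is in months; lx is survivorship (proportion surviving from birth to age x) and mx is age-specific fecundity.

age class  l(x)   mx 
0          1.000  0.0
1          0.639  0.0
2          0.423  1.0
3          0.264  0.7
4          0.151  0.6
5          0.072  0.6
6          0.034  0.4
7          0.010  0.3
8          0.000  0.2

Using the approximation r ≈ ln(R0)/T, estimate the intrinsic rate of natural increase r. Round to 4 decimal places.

R0 = Σ lx·mx = 0 + 0 + 0.423 + 0.1848 + 0.0906 + 0.0432 + 0.0136 + 0.003 + 0 = 0.7582
Σ x·lx·mx = 2.0814; T = 2.0814/0.7582 = 2.74519…
r ≈ ln(R0)/T = ln(0.7582)/2.74519… = -0.100834… → -0.1008

-0.1008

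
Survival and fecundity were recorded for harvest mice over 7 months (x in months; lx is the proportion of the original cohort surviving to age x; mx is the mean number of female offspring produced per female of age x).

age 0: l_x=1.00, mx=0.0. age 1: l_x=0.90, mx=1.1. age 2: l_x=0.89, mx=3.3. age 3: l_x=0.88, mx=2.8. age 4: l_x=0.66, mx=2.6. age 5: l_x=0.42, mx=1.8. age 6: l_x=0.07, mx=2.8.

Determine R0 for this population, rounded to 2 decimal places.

lx·mx by age: 0, 0.99, 2.937, 2.464, 1.716, 0.756, 0.196
R0 = Σ lx·mx = 9.059 → 9.06

9.06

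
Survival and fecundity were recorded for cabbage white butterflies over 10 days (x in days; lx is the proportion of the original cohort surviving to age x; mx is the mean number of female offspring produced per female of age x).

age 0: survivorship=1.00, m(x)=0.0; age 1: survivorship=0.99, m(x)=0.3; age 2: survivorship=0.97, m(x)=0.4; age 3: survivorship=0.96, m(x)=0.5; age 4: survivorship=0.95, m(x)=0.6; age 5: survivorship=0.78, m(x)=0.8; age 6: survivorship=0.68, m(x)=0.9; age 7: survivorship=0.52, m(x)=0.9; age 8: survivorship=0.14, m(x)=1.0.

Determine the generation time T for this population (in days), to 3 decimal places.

lx·mx: 0, 0.297, 0.388, 0.48, 0.57, 0.624, 0.612, 0.468, 0.14 → R0 = 3.579
x·lx·mx: 0, 0.297, 0.776, 1.44, 2.28, 3.12, 3.672, 3.276, 1.12 → Σ = 15.981
T = 15.981 / 3.579 = 4.465214… → 4.465

4.465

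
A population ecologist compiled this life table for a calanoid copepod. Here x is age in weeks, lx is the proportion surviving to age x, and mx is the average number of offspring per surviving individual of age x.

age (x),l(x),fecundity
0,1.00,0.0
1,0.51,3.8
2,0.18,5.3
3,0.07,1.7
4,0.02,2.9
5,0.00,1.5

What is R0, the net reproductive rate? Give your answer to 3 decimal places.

lx·mx by age: 0, 1.938, 0.954, 0.119, 0.058, 0
R0 = Σ lx·mx = 3.069 → 3.069

3.069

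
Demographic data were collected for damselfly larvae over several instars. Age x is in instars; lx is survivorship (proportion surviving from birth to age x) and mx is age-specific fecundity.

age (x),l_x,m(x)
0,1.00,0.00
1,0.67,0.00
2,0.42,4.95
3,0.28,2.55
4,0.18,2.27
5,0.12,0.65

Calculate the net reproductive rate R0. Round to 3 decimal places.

3.280

lx·mx by age: 0, 0, 2.079, 0.714, 0.4086, 0.078
R0 = Σ lx·mx = 3.2796 → 3.280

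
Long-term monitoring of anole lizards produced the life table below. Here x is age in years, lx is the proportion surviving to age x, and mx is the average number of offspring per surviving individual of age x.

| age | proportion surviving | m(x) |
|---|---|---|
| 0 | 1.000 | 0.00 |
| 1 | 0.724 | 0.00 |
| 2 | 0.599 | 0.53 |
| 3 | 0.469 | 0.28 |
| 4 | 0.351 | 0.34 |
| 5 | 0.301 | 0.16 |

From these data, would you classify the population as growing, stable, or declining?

declining

R0 = Σ lx·mx = 0 + 0 + 0.31747 + 0.13132 + 0.11934 + 0.04816 = 0.61629
R0 < 1, so the population is declining.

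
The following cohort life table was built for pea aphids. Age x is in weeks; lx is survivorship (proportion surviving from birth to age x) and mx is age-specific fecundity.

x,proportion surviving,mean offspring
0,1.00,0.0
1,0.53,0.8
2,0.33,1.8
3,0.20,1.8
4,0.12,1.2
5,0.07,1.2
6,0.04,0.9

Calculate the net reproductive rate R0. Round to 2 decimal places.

1.64

lx·mx by age: 0, 0.424, 0.594, 0.36, 0.144, 0.084, 0.036
R0 = Σ lx·mx = 1.642 → 1.64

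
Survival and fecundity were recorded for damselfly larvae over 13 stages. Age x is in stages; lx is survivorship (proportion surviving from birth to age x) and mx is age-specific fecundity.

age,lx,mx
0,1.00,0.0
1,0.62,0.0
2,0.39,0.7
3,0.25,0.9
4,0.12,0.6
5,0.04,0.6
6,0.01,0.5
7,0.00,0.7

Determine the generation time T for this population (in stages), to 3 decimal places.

2.770

lx·mx: 0, 0, 0.273, 0.225, 0.072, 0.024, 0.005, 0 → R0 = 0.599
x·lx·mx: 0, 0, 0.546, 0.675, 0.288, 0.12, 0.03, 0 → Σ = 1.659
T = 1.659 / 0.599 = 2.769616… → 2.770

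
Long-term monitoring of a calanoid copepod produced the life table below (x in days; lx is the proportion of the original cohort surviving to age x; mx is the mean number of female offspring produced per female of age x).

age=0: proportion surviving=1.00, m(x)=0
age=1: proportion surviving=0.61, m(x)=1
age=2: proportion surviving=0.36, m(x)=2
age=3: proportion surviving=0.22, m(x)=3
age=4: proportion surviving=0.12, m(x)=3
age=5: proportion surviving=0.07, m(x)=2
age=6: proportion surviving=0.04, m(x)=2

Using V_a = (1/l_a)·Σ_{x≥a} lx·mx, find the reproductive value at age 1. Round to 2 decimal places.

lx·mx for x ≥ 1: 0.61, 0.72, 0.66, 0.36, 0.14, 0.08 → sum = 2.57
V_1 = 2.57 / l_1 = 2.57 / 0.61 = 4.213115… → 4.21

4.21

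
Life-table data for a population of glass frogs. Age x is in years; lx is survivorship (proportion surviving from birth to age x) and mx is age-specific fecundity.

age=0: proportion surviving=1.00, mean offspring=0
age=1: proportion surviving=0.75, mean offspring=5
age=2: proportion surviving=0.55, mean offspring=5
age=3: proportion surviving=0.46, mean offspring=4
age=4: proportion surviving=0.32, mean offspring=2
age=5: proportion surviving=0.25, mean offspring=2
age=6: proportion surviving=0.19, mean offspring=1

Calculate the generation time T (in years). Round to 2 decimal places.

2.17

lx·mx: 0, 3.75, 2.75, 1.84, 0.64, 0.5, 0.19 → R0 = 9.67
x·lx·mx: 0, 3.75, 5.5, 5.52, 2.56, 2.5, 1.14 → Σ = 20.97
T = 20.97 / 9.67 = 2.168563… → 2.17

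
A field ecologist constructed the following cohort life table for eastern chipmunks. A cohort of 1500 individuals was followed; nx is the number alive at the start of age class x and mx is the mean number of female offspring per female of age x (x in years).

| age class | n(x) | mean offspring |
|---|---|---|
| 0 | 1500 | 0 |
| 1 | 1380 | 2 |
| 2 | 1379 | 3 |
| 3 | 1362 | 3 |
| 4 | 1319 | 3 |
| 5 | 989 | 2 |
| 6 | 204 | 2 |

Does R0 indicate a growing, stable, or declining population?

lx = nx/n0 = nx/1500: 1, 0.92, 0.91933…, 0.908, 0.87933…, 0.65933…, 0.136
R0 = Σ lx·mx = 0 + 1.84 + 2.758… + 2.724 + 2.638… + 1.318667… + 0.272 = 11.550667…
R0 > 1, so the population is growing.

growing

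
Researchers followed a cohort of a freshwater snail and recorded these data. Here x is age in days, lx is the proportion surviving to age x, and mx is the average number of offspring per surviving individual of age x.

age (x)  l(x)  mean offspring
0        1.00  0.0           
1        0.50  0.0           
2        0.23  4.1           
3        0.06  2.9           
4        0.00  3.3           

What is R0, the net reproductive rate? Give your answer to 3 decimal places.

lx·mx by age: 0, 0, 0.943, 0.174, 0
R0 = Σ lx·mx = 1.117 → 1.117

1.117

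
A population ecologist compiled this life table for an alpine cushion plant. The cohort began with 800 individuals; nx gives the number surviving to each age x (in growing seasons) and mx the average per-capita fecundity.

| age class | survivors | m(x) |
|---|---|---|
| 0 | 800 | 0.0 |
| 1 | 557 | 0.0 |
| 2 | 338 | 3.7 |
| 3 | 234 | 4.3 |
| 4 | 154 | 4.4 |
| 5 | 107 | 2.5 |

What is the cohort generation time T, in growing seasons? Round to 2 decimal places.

2.99

lx = nx/n0 = nx/800: 1, 0.69625, 0.4225, 0.2925, 0.1925, 0.13375
lx·mx: 0, 0, 1.56325, 1.25775, 0.847, 0.334375 → R0 = 4.002375
x·lx·mx: 0, 0, 3.1265, 3.77325, 3.388, 1.671875 → Σ = 11.959625
T = 11.959625 / 4.002375 = 2.988132… → 2.99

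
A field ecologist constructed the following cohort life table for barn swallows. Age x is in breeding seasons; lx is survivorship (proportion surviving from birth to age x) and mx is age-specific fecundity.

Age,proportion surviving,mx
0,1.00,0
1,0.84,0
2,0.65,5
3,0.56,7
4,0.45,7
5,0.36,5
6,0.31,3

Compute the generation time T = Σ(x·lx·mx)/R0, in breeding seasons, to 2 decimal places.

3.48

lx·mx: 0, 0, 3.25, 3.92, 3.15, 1.8, 0.93 → R0 = 13.05
x·lx·mx: 0, 0, 6.5, 11.76, 12.6, 9, 5.58 → Σ = 45.44
T = 45.44 / 13.05 = 3.481992… → 3.48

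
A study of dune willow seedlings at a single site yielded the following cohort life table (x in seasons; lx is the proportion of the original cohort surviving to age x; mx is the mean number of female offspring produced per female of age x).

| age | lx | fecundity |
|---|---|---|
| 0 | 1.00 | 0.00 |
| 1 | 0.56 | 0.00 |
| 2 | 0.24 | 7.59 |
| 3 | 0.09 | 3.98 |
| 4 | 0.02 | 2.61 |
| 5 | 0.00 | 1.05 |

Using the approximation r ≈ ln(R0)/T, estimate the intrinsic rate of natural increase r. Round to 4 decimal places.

R0 = Σ lx·mx = 0 + 0 + 1.8216 + 0.3582 + 0.0522 + 0 = 2.232
Σ x·lx·mx = 4.9266; T = 4.9266/2.232 = 2.20726…
r ≈ ln(R0)/T = ln(2.232)/2.20726… = 0.363754… → 0.3638

0.3638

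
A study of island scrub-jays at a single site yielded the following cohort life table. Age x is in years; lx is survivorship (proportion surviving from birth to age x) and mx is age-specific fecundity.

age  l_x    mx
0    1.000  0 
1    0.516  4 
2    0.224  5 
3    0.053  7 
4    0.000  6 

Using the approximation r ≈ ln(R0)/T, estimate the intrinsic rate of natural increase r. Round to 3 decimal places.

0.832

R0 = Σ lx·mx = 0 + 2.064 + 1.12 + 0.371 + 0 = 3.555
Σ x·lx·mx = 5.417; T = 5.417/3.555 = 1.52377…
r ≈ ln(R0)/T = ln(3.555)/1.52377… = 0.83238… → 0.832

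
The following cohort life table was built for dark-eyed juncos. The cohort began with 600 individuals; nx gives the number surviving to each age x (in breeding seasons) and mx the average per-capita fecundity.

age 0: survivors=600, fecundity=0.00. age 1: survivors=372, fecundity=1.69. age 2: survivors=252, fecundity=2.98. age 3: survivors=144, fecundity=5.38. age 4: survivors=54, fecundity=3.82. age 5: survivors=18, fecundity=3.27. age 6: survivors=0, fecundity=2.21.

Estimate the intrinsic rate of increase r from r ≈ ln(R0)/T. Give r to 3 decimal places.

lx = nx/n0 = nx/600: 1, 0.62, 0.42, 0.24, 0.09, 0.03, 0
R0 = Σ lx·mx = 0 + 1.0478 + 1.2516 + 1.2912 + 0.3438 + 0.0981 + 0 = 4.0325
Σ x·lx·mx = 9.2903; T = 9.2903/4.0325 = 2.30386…
r ≈ ln(R0)/T = ln(4.0325)/2.30386… = 0.60524… → 0.605

0.605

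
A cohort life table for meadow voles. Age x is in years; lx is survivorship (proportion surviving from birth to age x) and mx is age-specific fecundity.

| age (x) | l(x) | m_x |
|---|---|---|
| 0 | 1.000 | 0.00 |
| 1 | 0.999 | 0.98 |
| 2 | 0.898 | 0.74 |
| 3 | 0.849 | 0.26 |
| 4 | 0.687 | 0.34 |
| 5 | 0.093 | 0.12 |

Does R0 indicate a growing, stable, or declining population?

growing

R0 = Σ lx·mx = 0 + 0.97902 + 0.66452 + 0.22074 + 0.23358 + 0.01116 = 2.10902
R0 > 1, so the population is growing.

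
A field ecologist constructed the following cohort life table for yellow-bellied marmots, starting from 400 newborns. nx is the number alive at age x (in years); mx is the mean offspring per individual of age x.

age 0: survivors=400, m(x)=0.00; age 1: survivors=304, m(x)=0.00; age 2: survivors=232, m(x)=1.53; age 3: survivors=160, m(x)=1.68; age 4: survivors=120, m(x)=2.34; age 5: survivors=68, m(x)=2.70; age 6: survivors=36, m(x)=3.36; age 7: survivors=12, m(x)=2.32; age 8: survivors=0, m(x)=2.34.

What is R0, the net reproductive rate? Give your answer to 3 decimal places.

lx = nx/n0 = nx/400: 1, 0.76, 0.58, 0.4, 0.3, 0.17, 0.09, 0.03, 0
lx·mx by age: 0, 0, 0.8874, 0.672, 0.702, 0.459, 0.3024, 0.0696, 0
R0 = Σ lx·mx = 3.0924 → 3.092

3.092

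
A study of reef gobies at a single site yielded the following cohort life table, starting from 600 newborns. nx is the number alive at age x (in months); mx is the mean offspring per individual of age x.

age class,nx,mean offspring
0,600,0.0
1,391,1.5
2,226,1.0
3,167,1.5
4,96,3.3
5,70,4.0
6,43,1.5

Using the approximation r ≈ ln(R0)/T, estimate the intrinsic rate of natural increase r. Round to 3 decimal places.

0.376

lx = nx/n0 = nx/600: 1, 0.65167…, 0.37667…, 0.27833…, 0.16, 0.11667…, 0.07167…
R0 = Σ lx·mx = 0 + 0.9775… + 0.37667… + 0.4175… + 0.528 + 0.46667… + 0.1075… = 2.873833…
Σ x·lx·mx = 8.073667…; T = 8.073667…/2.873833… = 2.80937…
r ≈ ln(R0)/T = ln(2.873833…)/2.80937… = 0.37576… → 0.376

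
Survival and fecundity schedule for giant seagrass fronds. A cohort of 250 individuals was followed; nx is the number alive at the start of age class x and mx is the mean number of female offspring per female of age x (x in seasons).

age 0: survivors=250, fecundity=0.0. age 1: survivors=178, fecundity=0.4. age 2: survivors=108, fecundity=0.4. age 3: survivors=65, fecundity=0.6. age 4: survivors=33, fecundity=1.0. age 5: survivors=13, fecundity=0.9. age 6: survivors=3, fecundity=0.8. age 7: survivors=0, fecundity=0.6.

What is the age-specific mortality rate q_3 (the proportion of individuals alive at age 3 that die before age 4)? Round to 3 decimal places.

lx = nx/n0 = nx/250: 1, 0.712, 0.432, 0.26, 0.132, 0.052, 0.012, 0
q_3 = (l_3 − l_4) / l_3 = (0.26 − 0.132) / 0.26
     = 0.128 / 0.26 = 0.492308… → 0.492

0.492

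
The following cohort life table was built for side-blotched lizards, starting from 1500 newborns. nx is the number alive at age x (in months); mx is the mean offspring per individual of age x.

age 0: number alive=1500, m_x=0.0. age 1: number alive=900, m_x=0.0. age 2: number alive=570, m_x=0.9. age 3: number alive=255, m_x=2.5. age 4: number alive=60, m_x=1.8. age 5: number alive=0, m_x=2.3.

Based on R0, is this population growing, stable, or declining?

declining

lx = nx/n0 = nx/1500: 1, 0.6, 0.38, 0.17, 0.04, 0
R0 = Σ lx·mx = 0 + 0 + 0.342 + 0.425 + 0.072 + 0 = 0.839
R0 < 1, so the population is declining.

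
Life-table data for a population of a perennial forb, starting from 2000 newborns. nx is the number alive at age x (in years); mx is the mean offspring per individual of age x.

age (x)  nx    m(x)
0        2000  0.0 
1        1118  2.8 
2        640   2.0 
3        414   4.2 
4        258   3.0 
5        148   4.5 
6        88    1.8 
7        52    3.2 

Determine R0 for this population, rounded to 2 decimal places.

lx = nx/n0 = nx/2000: 1, 0.559, 0.32, 0.207, 0.129, 0.074, 0.044, 0.026
lx·mx by age: 0, 1.5652, 0.64, 0.8694, 0.387, 0.333, 0.0792, 0.0832
R0 = Σ lx·mx = 3.957 → 3.96

3.96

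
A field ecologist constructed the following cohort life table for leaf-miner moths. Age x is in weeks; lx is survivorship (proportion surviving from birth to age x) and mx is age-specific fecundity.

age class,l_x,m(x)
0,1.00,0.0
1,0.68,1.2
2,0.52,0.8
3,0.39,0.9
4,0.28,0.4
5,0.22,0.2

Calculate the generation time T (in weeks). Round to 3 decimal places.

lx·mx: 0, 0.816, 0.416, 0.351, 0.112, 0.044 → R0 = 1.739
x·lx·mx: 0, 0.816, 0.832, 1.053, 0.448, 0.22 → Σ = 3.369
T = 3.369 / 1.739 = 1.93732… → 1.937

1.937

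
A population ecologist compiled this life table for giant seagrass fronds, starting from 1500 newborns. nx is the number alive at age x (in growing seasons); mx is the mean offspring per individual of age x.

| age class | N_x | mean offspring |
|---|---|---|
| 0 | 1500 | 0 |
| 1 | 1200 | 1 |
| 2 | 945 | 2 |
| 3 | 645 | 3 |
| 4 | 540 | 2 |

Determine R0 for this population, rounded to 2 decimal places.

4.07

lx = nx/n0 = nx/1500: 1, 0.8, 0.63, 0.43, 0.36
lx·mx by age: 0, 0.8, 1.26, 1.29, 0.72
R0 = Σ lx·mx = 4.07 → 4.07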